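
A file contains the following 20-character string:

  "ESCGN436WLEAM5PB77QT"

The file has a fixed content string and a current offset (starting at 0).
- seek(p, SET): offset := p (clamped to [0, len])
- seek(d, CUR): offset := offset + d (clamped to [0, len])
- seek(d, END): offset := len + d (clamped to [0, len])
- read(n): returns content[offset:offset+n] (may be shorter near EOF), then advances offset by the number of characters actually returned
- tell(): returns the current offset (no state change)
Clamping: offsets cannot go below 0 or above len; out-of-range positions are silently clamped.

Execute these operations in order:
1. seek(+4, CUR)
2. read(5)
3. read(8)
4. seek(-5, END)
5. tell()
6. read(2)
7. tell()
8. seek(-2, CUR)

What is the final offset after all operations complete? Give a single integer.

After 1 (seek(+4, CUR)): offset=4
After 2 (read(5)): returned 'N436W', offset=9
After 3 (read(8)): returned 'LEAM5PB7', offset=17
After 4 (seek(-5, END)): offset=15
After 5 (tell()): offset=15
After 6 (read(2)): returned 'B7', offset=17
After 7 (tell()): offset=17
After 8 (seek(-2, CUR)): offset=15

Answer: 15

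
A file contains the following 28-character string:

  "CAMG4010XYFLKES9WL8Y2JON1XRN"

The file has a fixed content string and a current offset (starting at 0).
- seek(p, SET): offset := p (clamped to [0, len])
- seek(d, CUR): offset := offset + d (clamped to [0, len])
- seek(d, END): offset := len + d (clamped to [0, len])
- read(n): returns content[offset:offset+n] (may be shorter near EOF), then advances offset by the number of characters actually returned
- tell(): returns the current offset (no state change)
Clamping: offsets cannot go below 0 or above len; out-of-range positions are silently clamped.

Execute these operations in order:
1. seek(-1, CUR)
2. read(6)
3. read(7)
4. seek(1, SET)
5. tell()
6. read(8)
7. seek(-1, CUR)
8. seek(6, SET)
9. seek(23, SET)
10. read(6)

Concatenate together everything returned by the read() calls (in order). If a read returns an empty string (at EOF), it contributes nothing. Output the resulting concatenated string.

Answer: CAMG4010XYFLKAMG4010XN1XRN

Derivation:
After 1 (seek(-1, CUR)): offset=0
After 2 (read(6)): returned 'CAMG40', offset=6
After 3 (read(7)): returned '10XYFLK', offset=13
After 4 (seek(1, SET)): offset=1
After 5 (tell()): offset=1
After 6 (read(8)): returned 'AMG4010X', offset=9
After 7 (seek(-1, CUR)): offset=8
After 8 (seek(6, SET)): offset=6
After 9 (seek(23, SET)): offset=23
After 10 (read(6)): returned 'N1XRN', offset=28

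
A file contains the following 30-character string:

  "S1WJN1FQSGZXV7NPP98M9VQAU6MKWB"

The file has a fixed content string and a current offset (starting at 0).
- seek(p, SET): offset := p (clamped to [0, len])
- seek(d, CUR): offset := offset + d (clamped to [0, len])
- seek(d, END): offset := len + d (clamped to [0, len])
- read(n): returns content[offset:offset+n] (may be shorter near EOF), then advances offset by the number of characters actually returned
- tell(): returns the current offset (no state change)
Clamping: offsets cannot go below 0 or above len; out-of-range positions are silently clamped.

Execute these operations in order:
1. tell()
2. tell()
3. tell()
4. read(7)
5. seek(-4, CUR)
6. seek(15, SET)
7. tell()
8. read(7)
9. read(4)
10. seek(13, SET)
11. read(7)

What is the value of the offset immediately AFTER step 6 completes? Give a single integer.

Answer: 15

Derivation:
After 1 (tell()): offset=0
After 2 (tell()): offset=0
After 3 (tell()): offset=0
After 4 (read(7)): returned 'S1WJN1F', offset=7
After 5 (seek(-4, CUR)): offset=3
After 6 (seek(15, SET)): offset=15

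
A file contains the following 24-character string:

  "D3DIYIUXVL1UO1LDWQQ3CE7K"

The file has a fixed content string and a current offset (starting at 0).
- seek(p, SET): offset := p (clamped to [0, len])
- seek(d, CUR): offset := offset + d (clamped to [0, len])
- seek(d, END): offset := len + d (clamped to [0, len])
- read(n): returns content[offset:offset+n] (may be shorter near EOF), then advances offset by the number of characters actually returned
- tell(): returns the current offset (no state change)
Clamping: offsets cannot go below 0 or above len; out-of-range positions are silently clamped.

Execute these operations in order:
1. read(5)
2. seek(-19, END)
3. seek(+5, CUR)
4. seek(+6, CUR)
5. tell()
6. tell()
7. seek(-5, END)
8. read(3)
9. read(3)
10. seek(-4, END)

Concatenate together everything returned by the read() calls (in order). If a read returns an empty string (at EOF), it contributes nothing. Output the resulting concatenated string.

After 1 (read(5)): returned 'D3DIY', offset=5
After 2 (seek(-19, END)): offset=5
After 3 (seek(+5, CUR)): offset=10
After 4 (seek(+6, CUR)): offset=16
After 5 (tell()): offset=16
After 6 (tell()): offset=16
After 7 (seek(-5, END)): offset=19
After 8 (read(3)): returned '3CE', offset=22
After 9 (read(3)): returned '7K', offset=24
After 10 (seek(-4, END)): offset=20

Answer: D3DIY3CE7K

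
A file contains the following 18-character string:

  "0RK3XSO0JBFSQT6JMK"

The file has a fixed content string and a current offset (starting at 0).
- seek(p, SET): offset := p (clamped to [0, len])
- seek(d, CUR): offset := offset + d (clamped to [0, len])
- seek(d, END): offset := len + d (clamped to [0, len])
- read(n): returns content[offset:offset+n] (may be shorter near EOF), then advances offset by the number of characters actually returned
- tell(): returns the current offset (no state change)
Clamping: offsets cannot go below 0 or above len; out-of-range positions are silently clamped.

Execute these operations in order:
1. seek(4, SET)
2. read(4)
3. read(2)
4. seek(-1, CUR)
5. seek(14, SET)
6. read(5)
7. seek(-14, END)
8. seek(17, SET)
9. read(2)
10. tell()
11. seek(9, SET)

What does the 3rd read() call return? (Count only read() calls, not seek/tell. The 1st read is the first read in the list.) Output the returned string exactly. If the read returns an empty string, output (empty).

After 1 (seek(4, SET)): offset=4
After 2 (read(4)): returned 'XSO0', offset=8
After 3 (read(2)): returned 'JB', offset=10
After 4 (seek(-1, CUR)): offset=9
After 5 (seek(14, SET)): offset=14
After 6 (read(5)): returned '6JMK', offset=18
After 7 (seek(-14, END)): offset=4
After 8 (seek(17, SET)): offset=17
After 9 (read(2)): returned 'K', offset=18
After 10 (tell()): offset=18
After 11 (seek(9, SET)): offset=9

Answer: 6JMK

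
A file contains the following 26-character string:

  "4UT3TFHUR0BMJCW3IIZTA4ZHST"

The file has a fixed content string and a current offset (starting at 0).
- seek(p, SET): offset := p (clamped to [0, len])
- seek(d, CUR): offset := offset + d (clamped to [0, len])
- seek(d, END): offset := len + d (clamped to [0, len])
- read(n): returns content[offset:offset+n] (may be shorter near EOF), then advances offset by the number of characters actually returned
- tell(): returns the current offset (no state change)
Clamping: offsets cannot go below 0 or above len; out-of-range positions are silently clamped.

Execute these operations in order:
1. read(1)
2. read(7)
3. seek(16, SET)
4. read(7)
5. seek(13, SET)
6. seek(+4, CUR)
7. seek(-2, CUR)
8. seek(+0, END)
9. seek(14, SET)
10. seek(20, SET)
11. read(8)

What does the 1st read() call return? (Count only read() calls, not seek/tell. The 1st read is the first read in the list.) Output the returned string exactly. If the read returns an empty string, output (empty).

Answer: 4

Derivation:
After 1 (read(1)): returned '4', offset=1
After 2 (read(7)): returned 'UT3TFHU', offset=8
After 3 (seek(16, SET)): offset=16
After 4 (read(7)): returned 'IIZTA4Z', offset=23
After 5 (seek(13, SET)): offset=13
After 6 (seek(+4, CUR)): offset=17
After 7 (seek(-2, CUR)): offset=15
After 8 (seek(+0, END)): offset=26
After 9 (seek(14, SET)): offset=14
After 10 (seek(20, SET)): offset=20
After 11 (read(8)): returned 'A4ZHST', offset=26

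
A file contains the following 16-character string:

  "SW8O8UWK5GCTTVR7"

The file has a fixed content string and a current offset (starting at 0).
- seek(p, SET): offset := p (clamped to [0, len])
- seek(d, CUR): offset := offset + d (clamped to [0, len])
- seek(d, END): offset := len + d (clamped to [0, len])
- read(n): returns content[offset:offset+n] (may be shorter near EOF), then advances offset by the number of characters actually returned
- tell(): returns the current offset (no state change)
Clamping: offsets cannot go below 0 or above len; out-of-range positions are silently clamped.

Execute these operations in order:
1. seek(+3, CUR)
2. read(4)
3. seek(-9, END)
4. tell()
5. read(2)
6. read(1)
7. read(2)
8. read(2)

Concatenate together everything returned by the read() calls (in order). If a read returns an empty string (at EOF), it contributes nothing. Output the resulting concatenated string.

Answer: O8UWK5GCTTV

Derivation:
After 1 (seek(+3, CUR)): offset=3
After 2 (read(4)): returned 'O8UW', offset=7
After 3 (seek(-9, END)): offset=7
After 4 (tell()): offset=7
After 5 (read(2)): returned 'K5', offset=9
After 6 (read(1)): returned 'G', offset=10
After 7 (read(2)): returned 'CT', offset=12
After 8 (read(2)): returned 'TV', offset=14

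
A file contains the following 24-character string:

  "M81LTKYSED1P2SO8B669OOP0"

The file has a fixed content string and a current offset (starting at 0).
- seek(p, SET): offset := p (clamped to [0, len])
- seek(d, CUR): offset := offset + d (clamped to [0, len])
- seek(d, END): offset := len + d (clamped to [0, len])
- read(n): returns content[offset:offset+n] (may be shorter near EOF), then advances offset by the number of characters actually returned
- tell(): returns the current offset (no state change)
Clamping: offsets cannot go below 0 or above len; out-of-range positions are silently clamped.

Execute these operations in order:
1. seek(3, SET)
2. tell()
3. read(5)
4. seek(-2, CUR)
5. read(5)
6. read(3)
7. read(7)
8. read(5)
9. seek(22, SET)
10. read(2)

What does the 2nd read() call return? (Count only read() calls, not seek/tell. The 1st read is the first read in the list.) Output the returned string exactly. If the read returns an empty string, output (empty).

After 1 (seek(3, SET)): offset=3
After 2 (tell()): offset=3
After 3 (read(5)): returned 'LTKYS', offset=8
After 4 (seek(-2, CUR)): offset=6
After 5 (read(5)): returned 'YSED1', offset=11
After 6 (read(3)): returned 'P2S', offset=14
After 7 (read(7)): returned 'O8B669O', offset=21
After 8 (read(5)): returned 'OP0', offset=24
After 9 (seek(22, SET)): offset=22
After 10 (read(2)): returned 'P0', offset=24

Answer: YSED1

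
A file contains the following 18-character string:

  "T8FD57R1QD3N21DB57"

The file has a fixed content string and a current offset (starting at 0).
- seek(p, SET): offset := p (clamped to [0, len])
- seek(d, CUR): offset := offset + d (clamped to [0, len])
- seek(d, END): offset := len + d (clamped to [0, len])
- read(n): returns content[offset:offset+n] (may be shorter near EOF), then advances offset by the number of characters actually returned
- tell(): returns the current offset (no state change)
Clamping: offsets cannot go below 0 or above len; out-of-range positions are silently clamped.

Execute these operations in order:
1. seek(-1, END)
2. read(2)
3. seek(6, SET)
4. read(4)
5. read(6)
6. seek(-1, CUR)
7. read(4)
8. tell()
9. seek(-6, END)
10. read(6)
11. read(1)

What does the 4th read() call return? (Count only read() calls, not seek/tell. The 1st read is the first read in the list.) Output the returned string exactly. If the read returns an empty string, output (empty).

Answer: B57

Derivation:
After 1 (seek(-1, END)): offset=17
After 2 (read(2)): returned '7', offset=18
After 3 (seek(6, SET)): offset=6
After 4 (read(4)): returned 'R1QD', offset=10
After 5 (read(6)): returned '3N21DB', offset=16
After 6 (seek(-1, CUR)): offset=15
After 7 (read(4)): returned 'B57', offset=18
After 8 (tell()): offset=18
After 9 (seek(-6, END)): offset=12
After 10 (read(6)): returned '21DB57', offset=18
After 11 (read(1)): returned '', offset=18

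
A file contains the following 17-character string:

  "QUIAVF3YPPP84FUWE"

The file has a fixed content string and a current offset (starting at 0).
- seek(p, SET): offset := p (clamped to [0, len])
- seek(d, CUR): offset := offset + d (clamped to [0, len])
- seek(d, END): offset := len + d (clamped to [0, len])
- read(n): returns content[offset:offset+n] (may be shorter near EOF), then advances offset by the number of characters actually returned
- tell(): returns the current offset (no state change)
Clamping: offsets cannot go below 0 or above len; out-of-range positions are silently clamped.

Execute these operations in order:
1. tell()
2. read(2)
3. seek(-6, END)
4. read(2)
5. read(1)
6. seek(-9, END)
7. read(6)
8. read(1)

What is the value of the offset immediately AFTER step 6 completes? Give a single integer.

Answer: 8

Derivation:
After 1 (tell()): offset=0
After 2 (read(2)): returned 'QU', offset=2
After 3 (seek(-6, END)): offset=11
After 4 (read(2)): returned '84', offset=13
After 5 (read(1)): returned 'F', offset=14
After 6 (seek(-9, END)): offset=8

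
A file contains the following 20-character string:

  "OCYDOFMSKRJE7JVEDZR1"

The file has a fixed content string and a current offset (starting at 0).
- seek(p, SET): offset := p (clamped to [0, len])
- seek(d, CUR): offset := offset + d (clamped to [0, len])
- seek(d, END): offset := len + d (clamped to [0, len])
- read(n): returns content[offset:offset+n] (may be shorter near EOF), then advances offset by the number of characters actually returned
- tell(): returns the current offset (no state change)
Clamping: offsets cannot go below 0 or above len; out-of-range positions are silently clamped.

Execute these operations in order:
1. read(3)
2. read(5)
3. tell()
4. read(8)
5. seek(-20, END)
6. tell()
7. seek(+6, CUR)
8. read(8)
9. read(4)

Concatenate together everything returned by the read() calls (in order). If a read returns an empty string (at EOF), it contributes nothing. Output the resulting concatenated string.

After 1 (read(3)): returned 'OCY', offset=3
After 2 (read(5)): returned 'DOFMS', offset=8
After 3 (tell()): offset=8
After 4 (read(8)): returned 'KRJE7JVE', offset=16
After 5 (seek(-20, END)): offset=0
After 6 (tell()): offset=0
After 7 (seek(+6, CUR)): offset=6
After 8 (read(8)): returned 'MSKRJE7J', offset=14
After 9 (read(4)): returned 'VEDZ', offset=18

Answer: OCYDOFMSKRJE7JVEMSKRJE7JVEDZ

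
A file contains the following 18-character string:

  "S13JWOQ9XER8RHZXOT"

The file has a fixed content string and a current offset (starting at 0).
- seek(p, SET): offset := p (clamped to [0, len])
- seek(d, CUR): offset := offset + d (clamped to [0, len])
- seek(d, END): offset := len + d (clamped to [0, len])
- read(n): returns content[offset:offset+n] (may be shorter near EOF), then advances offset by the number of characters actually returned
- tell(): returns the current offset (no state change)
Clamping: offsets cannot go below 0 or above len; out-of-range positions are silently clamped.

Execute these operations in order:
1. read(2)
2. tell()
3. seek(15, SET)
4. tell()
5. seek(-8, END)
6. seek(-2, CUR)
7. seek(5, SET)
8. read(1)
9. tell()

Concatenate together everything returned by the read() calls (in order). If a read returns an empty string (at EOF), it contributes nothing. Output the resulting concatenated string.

Answer: S1O

Derivation:
After 1 (read(2)): returned 'S1', offset=2
After 2 (tell()): offset=2
After 3 (seek(15, SET)): offset=15
After 4 (tell()): offset=15
After 5 (seek(-8, END)): offset=10
After 6 (seek(-2, CUR)): offset=8
After 7 (seek(5, SET)): offset=5
After 8 (read(1)): returned 'O', offset=6
After 9 (tell()): offset=6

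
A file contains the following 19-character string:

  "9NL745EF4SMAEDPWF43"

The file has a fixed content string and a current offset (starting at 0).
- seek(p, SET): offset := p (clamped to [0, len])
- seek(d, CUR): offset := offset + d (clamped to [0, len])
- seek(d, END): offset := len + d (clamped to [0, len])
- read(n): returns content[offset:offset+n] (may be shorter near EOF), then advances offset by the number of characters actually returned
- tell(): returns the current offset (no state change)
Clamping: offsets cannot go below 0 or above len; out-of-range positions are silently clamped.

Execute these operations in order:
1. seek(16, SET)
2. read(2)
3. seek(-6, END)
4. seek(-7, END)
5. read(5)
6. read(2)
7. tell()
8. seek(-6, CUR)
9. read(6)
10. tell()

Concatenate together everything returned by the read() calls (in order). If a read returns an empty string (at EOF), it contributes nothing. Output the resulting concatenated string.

Answer: F4EDPWF43DPWF43

Derivation:
After 1 (seek(16, SET)): offset=16
After 2 (read(2)): returned 'F4', offset=18
After 3 (seek(-6, END)): offset=13
After 4 (seek(-7, END)): offset=12
After 5 (read(5)): returned 'EDPWF', offset=17
After 6 (read(2)): returned '43', offset=19
After 7 (tell()): offset=19
After 8 (seek(-6, CUR)): offset=13
After 9 (read(6)): returned 'DPWF43', offset=19
After 10 (tell()): offset=19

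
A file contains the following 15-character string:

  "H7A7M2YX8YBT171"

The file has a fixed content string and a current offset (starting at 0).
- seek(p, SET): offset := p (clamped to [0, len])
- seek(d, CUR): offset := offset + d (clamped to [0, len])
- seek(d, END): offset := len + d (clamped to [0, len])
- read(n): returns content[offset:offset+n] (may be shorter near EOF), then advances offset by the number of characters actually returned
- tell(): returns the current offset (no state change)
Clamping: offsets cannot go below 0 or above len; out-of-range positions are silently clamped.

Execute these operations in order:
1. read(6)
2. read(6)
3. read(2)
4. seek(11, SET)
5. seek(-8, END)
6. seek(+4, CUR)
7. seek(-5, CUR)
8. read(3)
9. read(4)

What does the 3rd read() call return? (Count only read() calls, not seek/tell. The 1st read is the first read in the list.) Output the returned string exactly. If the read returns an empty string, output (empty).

After 1 (read(6)): returned 'H7A7M2', offset=6
After 2 (read(6)): returned 'YX8YBT', offset=12
After 3 (read(2)): returned '17', offset=14
After 4 (seek(11, SET)): offset=11
After 5 (seek(-8, END)): offset=7
After 6 (seek(+4, CUR)): offset=11
After 7 (seek(-5, CUR)): offset=6
After 8 (read(3)): returned 'YX8', offset=9
After 9 (read(4)): returned 'YBT1', offset=13

Answer: 17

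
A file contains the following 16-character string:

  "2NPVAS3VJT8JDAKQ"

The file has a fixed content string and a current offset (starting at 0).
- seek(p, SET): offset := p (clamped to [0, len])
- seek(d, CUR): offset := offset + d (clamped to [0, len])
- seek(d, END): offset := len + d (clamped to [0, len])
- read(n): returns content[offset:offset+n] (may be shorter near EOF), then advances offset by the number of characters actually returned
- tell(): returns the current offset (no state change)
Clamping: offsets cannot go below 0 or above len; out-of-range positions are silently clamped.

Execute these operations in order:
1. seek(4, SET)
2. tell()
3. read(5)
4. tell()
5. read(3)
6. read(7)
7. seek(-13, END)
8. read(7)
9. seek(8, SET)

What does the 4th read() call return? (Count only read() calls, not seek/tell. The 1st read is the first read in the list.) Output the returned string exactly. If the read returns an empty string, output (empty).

After 1 (seek(4, SET)): offset=4
After 2 (tell()): offset=4
After 3 (read(5)): returned 'AS3VJ', offset=9
After 4 (tell()): offset=9
After 5 (read(3)): returned 'T8J', offset=12
After 6 (read(7)): returned 'DAKQ', offset=16
After 7 (seek(-13, END)): offset=3
After 8 (read(7)): returned 'VAS3VJT', offset=10
After 9 (seek(8, SET)): offset=8

Answer: VAS3VJT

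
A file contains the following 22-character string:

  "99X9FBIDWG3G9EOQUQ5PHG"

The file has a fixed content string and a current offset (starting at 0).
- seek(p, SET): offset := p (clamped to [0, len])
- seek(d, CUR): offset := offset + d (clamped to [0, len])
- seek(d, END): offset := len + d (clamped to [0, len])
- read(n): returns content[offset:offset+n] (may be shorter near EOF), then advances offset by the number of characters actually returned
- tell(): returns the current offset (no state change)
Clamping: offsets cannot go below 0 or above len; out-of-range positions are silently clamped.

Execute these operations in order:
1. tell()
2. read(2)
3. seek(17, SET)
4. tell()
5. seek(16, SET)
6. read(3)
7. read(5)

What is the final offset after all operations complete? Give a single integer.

Answer: 22

Derivation:
After 1 (tell()): offset=0
After 2 (read(2)): returned '99', offset=2
After 3 (seek(17, SET)): offset=17
After 4 (tell()): offset=17
After 5 (seek(16, SET)): offset=16
After 6 (read(3)): returned 'UQ5', offset=19
After 7 (read(5)): returned 'PHG', offset=22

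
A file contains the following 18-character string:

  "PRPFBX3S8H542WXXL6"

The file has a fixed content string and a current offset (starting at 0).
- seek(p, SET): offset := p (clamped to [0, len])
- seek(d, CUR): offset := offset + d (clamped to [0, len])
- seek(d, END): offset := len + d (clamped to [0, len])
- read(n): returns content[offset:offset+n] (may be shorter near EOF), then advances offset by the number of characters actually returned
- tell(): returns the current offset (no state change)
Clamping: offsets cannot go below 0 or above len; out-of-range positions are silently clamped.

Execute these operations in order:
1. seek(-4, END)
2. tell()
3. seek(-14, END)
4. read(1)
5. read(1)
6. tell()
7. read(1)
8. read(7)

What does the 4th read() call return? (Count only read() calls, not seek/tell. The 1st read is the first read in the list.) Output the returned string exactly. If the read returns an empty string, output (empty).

Answer: S8H542W

Derivation:
After 1 (seek(-4, END)): offset=14
After 2 (tell()): offset=14
After 3 (seek(-14, END)): offset=4
After 4 (read(1)): returned 'B', offset=5
After 5 (read(1)): returned 'X', offset=6
After 6 (tell()): offset=6
After 7 (read(1)): returned '3', offset=7
After 8 (read(7)): returned 'S8H542W', offset=14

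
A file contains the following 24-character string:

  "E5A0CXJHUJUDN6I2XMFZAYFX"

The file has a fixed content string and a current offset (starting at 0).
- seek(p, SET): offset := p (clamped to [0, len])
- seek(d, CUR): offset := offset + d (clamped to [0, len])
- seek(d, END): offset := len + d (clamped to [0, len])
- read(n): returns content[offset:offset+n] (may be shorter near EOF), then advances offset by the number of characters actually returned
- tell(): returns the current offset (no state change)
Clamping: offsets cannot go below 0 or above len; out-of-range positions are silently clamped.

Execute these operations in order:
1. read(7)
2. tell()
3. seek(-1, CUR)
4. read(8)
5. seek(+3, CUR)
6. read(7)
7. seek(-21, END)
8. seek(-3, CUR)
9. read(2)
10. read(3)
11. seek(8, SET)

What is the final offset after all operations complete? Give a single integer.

After 1 (read(7)): returned 'E5A0CXJ', offset=7
After 2 (tell()): offset=7
After 3 (seek(-1, CUR)): offset=6
After 4 (read(8)): returned 'JHUJUDN6', offset=14
After 5 (seek(+3, CUR)): offset=17
After 6 (read(7)): returned 'MFZAYFX', offset=24
After 7 (seek(-21, END)): offset=3
After 8 (seek(-3, CUR)): offset=0
After 9 (read(2)): returned 'E5', offset=2
After 10 (read(3)): returned 'A0C', offset=5
After 11 (seek(8, SET)): offset=8

Answer: 8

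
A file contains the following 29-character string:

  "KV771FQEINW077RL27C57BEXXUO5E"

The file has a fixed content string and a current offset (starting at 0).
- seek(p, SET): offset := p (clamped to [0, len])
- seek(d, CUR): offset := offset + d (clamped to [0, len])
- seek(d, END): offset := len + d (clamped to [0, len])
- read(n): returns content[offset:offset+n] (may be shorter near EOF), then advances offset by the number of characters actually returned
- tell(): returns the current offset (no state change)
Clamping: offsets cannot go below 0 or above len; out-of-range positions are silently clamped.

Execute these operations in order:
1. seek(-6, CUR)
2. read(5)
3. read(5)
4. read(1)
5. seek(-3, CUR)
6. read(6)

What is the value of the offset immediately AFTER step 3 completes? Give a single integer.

Answer: 10

Derivation:
After 1 (seek(-6, CUR)): offset=0
After 2 (read(5)): returned 'KV771', offset=5
After 3 (read(5)): returned 'FQEIN', offset=10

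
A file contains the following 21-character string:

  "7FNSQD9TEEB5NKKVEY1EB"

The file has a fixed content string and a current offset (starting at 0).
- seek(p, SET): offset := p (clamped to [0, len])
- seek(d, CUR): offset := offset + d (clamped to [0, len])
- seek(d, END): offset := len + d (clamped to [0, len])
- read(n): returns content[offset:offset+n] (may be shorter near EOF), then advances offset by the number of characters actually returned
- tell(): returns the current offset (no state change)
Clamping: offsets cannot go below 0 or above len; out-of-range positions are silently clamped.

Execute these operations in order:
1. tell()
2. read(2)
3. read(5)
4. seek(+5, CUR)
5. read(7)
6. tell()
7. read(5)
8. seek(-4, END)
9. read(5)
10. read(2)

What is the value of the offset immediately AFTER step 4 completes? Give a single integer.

Answer: 12

Derivation:
After 1 (tell()): offset=0
After 2 (read(2)): returned '7F', offset=2
After 3 (read(5)): returned 'NSQD9', offset=7
After 4 (seek(+5, CUR)): offset=12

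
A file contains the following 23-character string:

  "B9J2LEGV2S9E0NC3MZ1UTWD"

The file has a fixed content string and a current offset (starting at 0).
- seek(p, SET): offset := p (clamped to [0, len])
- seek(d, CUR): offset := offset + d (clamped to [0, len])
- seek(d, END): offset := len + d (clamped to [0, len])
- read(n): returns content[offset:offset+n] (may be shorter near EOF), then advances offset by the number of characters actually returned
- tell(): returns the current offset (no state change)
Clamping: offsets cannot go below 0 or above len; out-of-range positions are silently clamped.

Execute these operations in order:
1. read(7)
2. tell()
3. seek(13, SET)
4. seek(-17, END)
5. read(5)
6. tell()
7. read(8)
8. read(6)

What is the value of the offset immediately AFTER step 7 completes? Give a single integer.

After 1 (read(7)): returned 'B9J2LEG', offset=7
After 2 (tell()): offset=7
After 3 (seek(13, SET)): offset=13
After 4 (seek(-17, END)): offset=6
After 5 (read(5)): returned 'GV2S9', offset=11
After 6 (tell()): offset=11
After 7 (read(8)): returned 'E0NC3MZ1', offset=19

Answer: 19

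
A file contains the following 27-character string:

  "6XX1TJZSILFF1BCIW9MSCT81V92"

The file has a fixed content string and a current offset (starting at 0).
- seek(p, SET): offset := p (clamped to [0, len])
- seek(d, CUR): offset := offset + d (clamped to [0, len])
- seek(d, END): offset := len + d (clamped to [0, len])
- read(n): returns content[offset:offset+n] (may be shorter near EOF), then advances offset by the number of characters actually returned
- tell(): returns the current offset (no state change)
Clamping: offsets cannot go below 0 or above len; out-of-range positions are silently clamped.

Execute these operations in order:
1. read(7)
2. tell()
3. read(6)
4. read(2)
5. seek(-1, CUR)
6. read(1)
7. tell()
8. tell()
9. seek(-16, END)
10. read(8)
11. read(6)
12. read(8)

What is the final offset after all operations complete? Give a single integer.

Answer: 27

Derivation:
After 1 (read(7)): returned '6XX1TJZ', offset=7
After 2 (tell()): offset=7
After 3 (read(6)): returned 'SILFF1', offset=13
After 4 (read(2)): returned 'BC', offset=15
After 5 (seek(-1, CUR)): offset=14
After 6 (read(1)): returned 'C', offset=15
After 7 (tell()): offset=15
After 8 (tell()): offset=15
After 9 (seek(-16, END)): offset=11
After 10 (read(8)): returned 'F1BCIW9M', offset=19
After 11 (read(6)): returned 'SCT81V', offset=25
After 12 (read(8)): returned '92', offset=27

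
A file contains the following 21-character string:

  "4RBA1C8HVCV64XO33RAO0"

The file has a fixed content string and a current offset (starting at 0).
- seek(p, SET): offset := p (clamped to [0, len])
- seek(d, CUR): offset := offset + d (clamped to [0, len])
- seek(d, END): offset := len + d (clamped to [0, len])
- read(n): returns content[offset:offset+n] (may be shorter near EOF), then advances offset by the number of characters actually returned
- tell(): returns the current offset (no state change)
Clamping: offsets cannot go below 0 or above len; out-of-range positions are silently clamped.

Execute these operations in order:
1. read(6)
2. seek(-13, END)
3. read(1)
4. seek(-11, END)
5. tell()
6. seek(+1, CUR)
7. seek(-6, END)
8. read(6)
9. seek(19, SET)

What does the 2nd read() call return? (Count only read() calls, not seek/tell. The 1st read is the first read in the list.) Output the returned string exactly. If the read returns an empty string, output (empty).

Answer: V

Derivation:
After 1 (read(6)): returned '4RBA1C', offset=6
After 2 (seek(-13, END)): offset=8
After 3 (read(1)): returned 'V', offset=9
After 4 (seek(-11, END)): offset=10
After 5 (tell()): offset=10
After 6 (seek(+1, CUR)): offset=11
After 7 (seek(-6, END)): offset=15
After 8 (read(6)): returned '33RAO0', offset=21
After 9 (seek(19, SET)): offset=19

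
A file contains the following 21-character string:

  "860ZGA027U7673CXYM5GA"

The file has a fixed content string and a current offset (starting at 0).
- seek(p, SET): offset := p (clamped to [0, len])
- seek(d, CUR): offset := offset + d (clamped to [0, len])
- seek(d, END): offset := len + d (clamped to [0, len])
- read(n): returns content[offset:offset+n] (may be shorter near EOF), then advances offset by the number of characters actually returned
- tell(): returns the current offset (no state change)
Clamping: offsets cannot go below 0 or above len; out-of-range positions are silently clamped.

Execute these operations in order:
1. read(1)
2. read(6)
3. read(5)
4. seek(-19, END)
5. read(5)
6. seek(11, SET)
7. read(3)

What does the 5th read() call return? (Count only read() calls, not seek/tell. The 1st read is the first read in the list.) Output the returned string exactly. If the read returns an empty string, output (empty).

After 1 (read(1)): returned '8', offset=1
After 2 (read(6)): returned '60ZGA0', offset=7
After 3 (read(5)): returned '27U76', offset=12
After 4 (seek(-19, END)): offset=2
After 5 (read(5)): returned '0ZGA0', offset=7
After 6 (seek(11, SET)): offset=11
After 7 (read(3)): returned '673', offset=14

Answer: 673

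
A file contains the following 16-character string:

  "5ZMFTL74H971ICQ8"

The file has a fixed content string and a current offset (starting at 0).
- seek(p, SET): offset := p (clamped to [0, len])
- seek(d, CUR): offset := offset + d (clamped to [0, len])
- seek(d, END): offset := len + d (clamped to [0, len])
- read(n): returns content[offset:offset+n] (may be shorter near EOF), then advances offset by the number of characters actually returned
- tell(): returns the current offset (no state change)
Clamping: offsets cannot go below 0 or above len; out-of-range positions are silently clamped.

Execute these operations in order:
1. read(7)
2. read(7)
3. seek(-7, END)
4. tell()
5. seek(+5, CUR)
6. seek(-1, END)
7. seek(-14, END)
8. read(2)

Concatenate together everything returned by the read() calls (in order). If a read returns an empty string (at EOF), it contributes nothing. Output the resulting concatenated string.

After 1 (read(7)): returned '5ZMFTL7', offset=7
After 2 (read(7)): returned '4H971IC', offset=14
After 3 (seek(-7, END)): offset=9
After 4 (tell()): offset=9
After 5 (seek(+5, CUR)): offset=14
After 6 (seek(-1, END)): offset=15
After 7 (seek(-14, END)): offset=2
After 8 (read(2)): returned 'MF', offset=4

Answer: 5ZMFTL74H971ICMF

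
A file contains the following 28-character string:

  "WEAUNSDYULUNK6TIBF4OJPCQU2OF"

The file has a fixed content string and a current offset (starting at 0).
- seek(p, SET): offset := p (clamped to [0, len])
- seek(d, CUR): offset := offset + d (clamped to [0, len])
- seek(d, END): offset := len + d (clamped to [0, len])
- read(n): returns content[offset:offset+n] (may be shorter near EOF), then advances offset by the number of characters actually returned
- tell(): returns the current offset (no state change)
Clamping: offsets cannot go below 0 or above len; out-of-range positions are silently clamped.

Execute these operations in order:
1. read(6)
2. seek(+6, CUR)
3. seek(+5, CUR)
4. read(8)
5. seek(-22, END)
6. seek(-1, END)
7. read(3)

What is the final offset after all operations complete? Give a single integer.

Answer: 28

Derivation:
After 1 (read(6)): returned 'WEAUNS', offset=6
After 2 (seek(+6, CUR)): offset=12
After 3 (seek(+5, CUR)): offset=17
After 4 (read(8)): returned 'F4OJPCQU', offset=25
After 5 (seek(-22, END)): offset=6
After 6 (seek(-1, END)): offset=27
After 7 (read(3)): returned 'F', offset=28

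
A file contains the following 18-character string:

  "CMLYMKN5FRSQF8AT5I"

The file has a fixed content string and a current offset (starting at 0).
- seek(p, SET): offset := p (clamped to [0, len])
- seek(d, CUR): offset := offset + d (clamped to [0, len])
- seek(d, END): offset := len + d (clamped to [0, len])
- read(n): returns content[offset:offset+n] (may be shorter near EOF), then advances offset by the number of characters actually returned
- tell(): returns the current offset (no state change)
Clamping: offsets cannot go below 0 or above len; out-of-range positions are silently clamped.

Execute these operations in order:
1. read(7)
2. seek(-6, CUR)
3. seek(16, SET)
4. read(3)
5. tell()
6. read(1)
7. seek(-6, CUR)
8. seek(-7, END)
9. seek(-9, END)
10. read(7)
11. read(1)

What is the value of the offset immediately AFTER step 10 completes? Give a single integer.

Answer: 16

Derivation:
After 1 (read(7)): returned 'CMLYMKN', offset=7
After 2 (seek(-6, CUR)): offset=1
After 3 (seek(16, SET)): offset=16
After 4 (read(3)): returned '5I', offset=18
After 5 (tell()): offset=18
After 6 (read(1)): returned '', offset=18
After 7 (seek(-6, CUR)): offset=12
After 8 (seek(-7, END)): offset=11
After 9 (seek(-9, END)): offset=9
After 10 (read(7)): returned 'RSQF8AT', offset=16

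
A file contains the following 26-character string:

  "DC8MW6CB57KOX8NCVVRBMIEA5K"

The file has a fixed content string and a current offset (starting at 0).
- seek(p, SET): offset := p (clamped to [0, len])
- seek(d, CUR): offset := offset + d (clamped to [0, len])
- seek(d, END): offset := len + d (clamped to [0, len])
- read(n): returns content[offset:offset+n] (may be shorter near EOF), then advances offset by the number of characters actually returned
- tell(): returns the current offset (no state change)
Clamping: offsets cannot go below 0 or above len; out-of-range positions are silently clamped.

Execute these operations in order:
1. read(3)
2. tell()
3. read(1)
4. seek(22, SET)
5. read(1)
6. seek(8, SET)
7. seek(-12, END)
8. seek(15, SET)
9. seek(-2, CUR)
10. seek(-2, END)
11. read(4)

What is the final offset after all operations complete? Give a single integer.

Answer: 26

Derivation:
After 1 (read(3)): returned 'DC8', offset=3
After 2 (tell()): offset=3
After 3 (read(1)): returned 'M', offset=4
After 4 (seek(22, SET)): offset=22
After 5 (read(1)): returned 'E', offset=23
After 6 (seek(8, SET)): offset=8
After 7 (seek(-12, END)): offset=14
After 8 (seek(15, SET)): offset=15
After 9 (seek(-2, CUR)): offset=13
After 10 (seek(-2, END)): offset=24
After 11 (read(4)): returned '5K', offset=26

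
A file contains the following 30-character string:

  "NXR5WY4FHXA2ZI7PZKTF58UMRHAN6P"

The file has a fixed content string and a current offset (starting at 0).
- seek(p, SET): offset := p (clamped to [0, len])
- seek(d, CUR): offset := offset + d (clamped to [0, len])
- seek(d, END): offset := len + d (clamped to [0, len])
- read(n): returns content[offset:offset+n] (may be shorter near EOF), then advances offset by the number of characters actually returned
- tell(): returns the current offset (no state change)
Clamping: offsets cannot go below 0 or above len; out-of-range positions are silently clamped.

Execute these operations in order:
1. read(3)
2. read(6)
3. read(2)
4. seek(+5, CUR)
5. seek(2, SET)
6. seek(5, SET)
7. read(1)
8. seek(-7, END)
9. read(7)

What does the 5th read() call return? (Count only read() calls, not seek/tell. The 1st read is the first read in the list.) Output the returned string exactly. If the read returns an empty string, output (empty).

Answer: MRHAN6P

Derivation:
After 1 (read(3)): returned 'NXR', offset=3
After 2 (read(6)): returned '5WY4FH', offset=9
After 3 (read(2)): returned 'XA', offset=11
After 4 (seek(+5, CUR)): offset=16
After 5 (seek(2, SET)): offset=2
After 6 (seek(5, SET)): offset=5
After 7 (read(1)): returned 'Y', offset=6
After 8 (seek(-7, END)): offset=23
After 9 (read(7)): returned 'MRHAN6P', offset=30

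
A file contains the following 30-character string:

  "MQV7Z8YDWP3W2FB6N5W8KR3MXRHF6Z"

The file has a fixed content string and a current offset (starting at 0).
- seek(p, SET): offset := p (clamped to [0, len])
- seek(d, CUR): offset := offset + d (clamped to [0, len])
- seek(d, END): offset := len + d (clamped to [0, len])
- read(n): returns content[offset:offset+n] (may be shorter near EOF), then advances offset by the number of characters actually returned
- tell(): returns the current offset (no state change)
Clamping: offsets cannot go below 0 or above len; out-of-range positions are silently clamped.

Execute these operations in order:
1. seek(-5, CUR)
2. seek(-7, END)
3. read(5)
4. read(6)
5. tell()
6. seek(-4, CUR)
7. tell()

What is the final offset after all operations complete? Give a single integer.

After 1 (seek(-5, CUR)): offset=0
After 2 (seek(-7, END)): offset=23
After 3 (read(5)): returned 'MXRHF', offset=28
After 4 (read(6)): returned '6Z', offset=30
After 5 (tell()): offset=30
After 6 (seek(-4, CUR)): offset=26
After 7 (tell()): offset=26

Answer: 26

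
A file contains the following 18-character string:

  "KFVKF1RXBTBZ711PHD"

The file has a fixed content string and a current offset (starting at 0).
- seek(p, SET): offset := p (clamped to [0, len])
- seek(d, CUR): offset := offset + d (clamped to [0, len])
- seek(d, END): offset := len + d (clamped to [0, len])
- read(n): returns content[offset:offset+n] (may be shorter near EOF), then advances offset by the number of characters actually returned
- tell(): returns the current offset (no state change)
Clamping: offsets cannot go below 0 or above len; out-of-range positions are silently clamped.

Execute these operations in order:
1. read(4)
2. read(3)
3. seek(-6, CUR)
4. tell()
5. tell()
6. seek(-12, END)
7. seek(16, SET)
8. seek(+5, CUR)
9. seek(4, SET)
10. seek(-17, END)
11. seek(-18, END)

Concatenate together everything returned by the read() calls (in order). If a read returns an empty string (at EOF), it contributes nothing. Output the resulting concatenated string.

Answer: KFVKF1R

Derivation:
After 1 (read(4)): returned 'KFVK', offset=4
After 2 (read(3)): returned 'F1R', offset=7
After 3 (seek(-6, CUR)): offset=1
After 4 (tell()): offset=1
After 5 (tell()): offset=1
After 6 (seek(-12, END)): offset=6
After 7 (seek(16, SET)): offset=16
After 8 (seek(+5, CUR)): offset=18
After 9 (seek(4, SET)): offset=4
After 10 (seek(-17, END)): offset=1
After 11 (seek(-18, END)): offset=0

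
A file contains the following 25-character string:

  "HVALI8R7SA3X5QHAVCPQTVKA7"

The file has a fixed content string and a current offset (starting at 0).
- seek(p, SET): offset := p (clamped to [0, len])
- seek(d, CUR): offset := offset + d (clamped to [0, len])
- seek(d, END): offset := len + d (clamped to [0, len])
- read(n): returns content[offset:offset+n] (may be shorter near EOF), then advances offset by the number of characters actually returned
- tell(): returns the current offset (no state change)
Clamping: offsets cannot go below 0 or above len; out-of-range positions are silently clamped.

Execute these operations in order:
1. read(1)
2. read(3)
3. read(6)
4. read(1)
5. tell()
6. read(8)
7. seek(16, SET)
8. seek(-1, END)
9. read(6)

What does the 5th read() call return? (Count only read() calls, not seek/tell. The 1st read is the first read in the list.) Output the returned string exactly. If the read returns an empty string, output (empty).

After 1 (read(1)): returned 'H', offset=1
After 2 (read(3)): returned 'VAL', offset=4
After 3 (read(6)): returned 'I8R7SA', offset=10
After 4 (read(1)): returned '3', offset=11
After 5 (tell()): offset=11
After 6 (read(8)): returned 'X5QHAVCP', offset=19
After 7 (seek(16, SET)): offset=16
After 8 (seek(-1, END)): offset=24
After 9 (read(6)): returned '7', offset=25

Answer: X5QHAVCP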